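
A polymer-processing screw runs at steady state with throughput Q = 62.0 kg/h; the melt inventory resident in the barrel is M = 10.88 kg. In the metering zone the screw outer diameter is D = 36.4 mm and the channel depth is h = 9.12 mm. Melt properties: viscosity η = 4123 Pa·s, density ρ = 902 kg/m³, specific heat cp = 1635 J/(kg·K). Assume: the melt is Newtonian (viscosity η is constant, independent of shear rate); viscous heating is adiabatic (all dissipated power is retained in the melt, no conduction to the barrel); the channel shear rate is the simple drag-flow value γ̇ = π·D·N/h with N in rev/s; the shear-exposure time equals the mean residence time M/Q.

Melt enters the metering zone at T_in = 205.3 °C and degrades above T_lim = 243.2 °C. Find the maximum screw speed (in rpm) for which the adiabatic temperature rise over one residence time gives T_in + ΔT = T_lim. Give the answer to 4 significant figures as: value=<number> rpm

Throughput in SI: Q_s = 62.0 kg/h ÷ 3600 s/h = 0.0172222 kg/s
t_res = M / Q_s = 10.88 / 0.0172222 = 631.742 s
Convert to metres: D = 0.0364 m, h = 0.00912 m
ΔT_a = T_lim − T_in = 243.2 °C − 205.3 °C = 37.9 K
γ̇_max² = ΔT_a·ρ·cp / (η·t_res) = [37.9 × 902 × 1635] / [4123 × 631.742] = 21.459 s⁻²
γ̇_max = √21.459 = 4.63239 s⁻¹
N_max = γ̇_max h / (πD) = 4.63239·0.00912/(π·0.0364) = 0.369444 rev/s → ×60 = 22.1666 rpm

value=22.17 rpm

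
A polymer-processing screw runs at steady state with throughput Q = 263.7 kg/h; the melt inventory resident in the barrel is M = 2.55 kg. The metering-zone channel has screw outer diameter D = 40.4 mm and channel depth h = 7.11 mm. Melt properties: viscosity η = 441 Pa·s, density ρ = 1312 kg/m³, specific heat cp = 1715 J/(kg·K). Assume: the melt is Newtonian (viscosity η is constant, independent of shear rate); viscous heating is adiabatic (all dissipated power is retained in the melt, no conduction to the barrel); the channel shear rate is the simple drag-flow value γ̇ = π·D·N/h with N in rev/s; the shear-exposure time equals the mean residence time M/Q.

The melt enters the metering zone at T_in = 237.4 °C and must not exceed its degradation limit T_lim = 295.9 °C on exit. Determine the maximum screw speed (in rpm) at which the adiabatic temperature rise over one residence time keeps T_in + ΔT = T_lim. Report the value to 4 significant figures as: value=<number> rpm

Q_s = Q / 3600 = 263.7 / 3600 = 0.07325 kg/s
t_res = M / Q_s = 2.55 / 0.07325 = 34.8123 s
Geometry in SI: D = 40.4 mm → 0.0404 m, h = 7.11 mm → 0.00711 m
ΔT_a = T_lim − T_in = 295.9 − 237.4 = 58.5 K
γ̇_max² = ΔT_a·ρ·cp / (η·t_res) = [58.5 × 1312 × 1715] / [441 × 34.8123] = 8573.98 s⁻²
Take the square root: γ̇_max = √(8573.98) = 92.5958 s⁻¹
Solve γ̇ = πDN/h for N: N_max = γ̇_max·h/(π·D) = 92.5958 × 0.00711 / (π × 0.0404) = 5.18716 rev/s = 311.23 rpm

value=311.2 rpm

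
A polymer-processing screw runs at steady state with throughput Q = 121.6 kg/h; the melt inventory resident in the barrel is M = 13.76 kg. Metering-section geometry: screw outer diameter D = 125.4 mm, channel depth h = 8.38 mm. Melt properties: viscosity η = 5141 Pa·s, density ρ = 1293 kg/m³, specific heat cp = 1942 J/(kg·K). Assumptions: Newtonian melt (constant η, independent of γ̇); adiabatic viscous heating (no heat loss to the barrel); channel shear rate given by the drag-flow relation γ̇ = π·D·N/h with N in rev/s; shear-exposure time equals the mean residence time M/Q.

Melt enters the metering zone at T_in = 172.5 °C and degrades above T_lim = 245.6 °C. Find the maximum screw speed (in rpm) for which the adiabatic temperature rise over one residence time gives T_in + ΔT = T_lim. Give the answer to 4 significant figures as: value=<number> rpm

Q_s = Q / 3600 = 121.6 / 3600 = 0.0337778 kg/s
t_res = M / Q_s = 13.76 ÷ 0.0337778 = 407.368 s
Geometry in SI: D = 125.4 mm → 0.1254 m, h = 8.38 mm → 0.00838 m
ΔT_a = T_lim − T_in = 245.6 − 172.5 = 73.1 K
γ̇_max² = ΔT_a·ρ·cp / (η·t_res) = [73.1 × 1293 × 1942] / [5141 × 407.368] = 87.6456 s⁻²
γ̇_max = √87.6456 = 9.36192 s⁻¹
N_max = γ̇_max h / (πD) = 9.36192·0.00838/(π·0.1254) = 0.199141 rev/s → ×60 = 11.9485 rpm

value=11.95 rpm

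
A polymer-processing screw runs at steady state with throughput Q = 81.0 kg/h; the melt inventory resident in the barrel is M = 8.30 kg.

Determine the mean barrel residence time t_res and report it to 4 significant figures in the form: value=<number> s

value=368.9 s

Q_s = Q / 3600 = 81.0 / 3600 = 0.0225 kg/s
t_res = M / Q_s = 8.30 / 0.0225 = 368.889 s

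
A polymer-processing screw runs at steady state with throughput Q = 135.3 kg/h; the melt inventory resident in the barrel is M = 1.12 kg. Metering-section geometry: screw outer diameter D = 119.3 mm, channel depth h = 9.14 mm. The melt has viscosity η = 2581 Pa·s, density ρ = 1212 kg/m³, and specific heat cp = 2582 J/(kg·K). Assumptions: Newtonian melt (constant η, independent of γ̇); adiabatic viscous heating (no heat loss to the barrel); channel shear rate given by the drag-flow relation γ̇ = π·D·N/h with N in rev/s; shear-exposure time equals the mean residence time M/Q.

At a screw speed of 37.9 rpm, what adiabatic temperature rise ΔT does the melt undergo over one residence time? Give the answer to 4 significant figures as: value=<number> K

value=16.49 K

Q_s = Q / 3600 = 135.3 / 3600 = 0.0375833 kg/s
t_res = M / Q_s = 1.12 ÷ 0.0375833 = 29.8004 s
D = 119.3 mm = 0.1193 m;  h = 9.14 mm = 0.00914 m;  N = 37.9 rpm / 60 = 0.631667 rev/s
γ̇ = π D N / h = (π)(0.1193)(0.631667) / 0.00914 = 25.9019 s⁻¹
ΔT = η·γ̇²·t_res / (ρ·cp) = 2581 · (25.9019)² · 29.8004 / (1212 · 2582) = 16.4898 K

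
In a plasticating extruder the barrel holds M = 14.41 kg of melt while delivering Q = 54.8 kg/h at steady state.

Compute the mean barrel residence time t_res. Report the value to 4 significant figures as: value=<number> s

value=946.6 s

Q_s = Q / 3600 = 54.8 / 3600 = 0.0152222 kg/s
Mean residence time: t_res = M/Q_s = 14.41 kg / 0.0152222 kg/s = 946.642 s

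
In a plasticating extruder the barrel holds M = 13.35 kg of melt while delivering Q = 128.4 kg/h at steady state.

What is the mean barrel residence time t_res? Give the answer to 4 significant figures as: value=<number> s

Q_s = Q / 3600 = 128.4 / 3600 = 0.0356667 kg/s
t_res = M / Q_s = 13.35 ÷ 0.0356667 = 374.299 s

value=374.3 s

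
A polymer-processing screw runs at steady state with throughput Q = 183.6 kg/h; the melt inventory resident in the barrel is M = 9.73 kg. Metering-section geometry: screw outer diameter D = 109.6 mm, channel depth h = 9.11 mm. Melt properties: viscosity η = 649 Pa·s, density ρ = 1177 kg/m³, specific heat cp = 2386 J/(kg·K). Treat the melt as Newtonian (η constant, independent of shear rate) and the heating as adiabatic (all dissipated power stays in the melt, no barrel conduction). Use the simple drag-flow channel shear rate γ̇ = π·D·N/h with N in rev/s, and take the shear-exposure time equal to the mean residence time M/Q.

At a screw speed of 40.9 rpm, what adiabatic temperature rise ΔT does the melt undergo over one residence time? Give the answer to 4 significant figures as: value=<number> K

value=29.27 K

Throughput in SI: Q_s = 183.6 kg/h ÷ 3600 s/h = 0.051 kg/s
t_res = M / Q_s = 9.73 ÷ 0.051 = 190.784 s
Convert to SI: D = 0.1096 m, h = 0.00911 m, N = 40.9/60 = 0.681667 rev/s
Shear rate: γ̇ = πDN/h = π·0.1096·0.681667/0.00911 = 25.764 s⁻¹
ΔT = η·γ̇²·t_res / (ρ·cp) = 649 · (25.764)² · 190.784 / (1177 · 2386) = 29.2664 K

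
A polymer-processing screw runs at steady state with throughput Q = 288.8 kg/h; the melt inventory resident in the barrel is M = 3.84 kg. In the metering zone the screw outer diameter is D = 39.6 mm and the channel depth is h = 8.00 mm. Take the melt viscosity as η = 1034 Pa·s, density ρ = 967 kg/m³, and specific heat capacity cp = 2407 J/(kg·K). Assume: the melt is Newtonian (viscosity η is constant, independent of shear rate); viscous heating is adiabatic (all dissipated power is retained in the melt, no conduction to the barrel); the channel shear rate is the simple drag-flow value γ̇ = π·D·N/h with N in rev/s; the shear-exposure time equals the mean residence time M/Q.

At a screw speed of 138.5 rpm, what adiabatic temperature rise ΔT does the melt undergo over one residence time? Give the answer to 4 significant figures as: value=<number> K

Q_s = Q / 3600 = 288.8 / 3600 = 0.0802222 kg/s
t_res = M / Q_s = 3.84 ÷ 0.0802222 = 47.867 s
Convert to SI: D = 0.0396 m, h = 0.008 m, N = 138.5/60 = 2.30833 rev/s
γ̇ = π·D·N / h = π · 0.0396 · 2.30833 / 0.008 = 35.8966 s⁻¹
ΔT = η·γ̇²·t_res / (ρ·cp) = 1034 · (35.8966)² · 47.867 / (967 · 2407) = 27.4007 K

value=27.40 K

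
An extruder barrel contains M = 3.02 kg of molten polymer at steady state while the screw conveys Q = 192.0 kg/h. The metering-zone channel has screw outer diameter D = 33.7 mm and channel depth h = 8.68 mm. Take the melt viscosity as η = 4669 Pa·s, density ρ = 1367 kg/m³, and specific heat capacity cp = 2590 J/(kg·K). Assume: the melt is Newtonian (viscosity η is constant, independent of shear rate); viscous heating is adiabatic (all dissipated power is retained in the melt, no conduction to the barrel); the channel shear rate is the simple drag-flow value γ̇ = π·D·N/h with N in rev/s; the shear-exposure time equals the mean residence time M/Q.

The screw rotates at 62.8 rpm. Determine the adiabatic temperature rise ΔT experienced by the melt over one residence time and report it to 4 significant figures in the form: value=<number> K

value=12.17 K

Convert throughput: Q = 192.0 kg/h = 192.0/3600 = 0.0533333 kg/s
t_res = M / Q_s = 3.02 / 0.0533333 = 56.625 s
Geometry in metres: D = 33.7 mm → 0.0337 m, h = 8.68 mm → 0.00868 m; screw speed N = 62.8 rpm = 1.04667 rev/s
Shear rate: γ̇ = πDN/h = π·0.0337·1.04667/0.00868 = 12.7664 s⁻¹
ΔT = η·γ̇²·t_res/(ρ·cp) = [4669 × 12.7664² × 56.625] / [1367 × 2590] = 12.1703 K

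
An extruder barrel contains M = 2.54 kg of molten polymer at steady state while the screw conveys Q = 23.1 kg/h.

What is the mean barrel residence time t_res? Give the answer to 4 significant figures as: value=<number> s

value=395.8 s

Q_s = Q / 3600 = 23.1 / 3600 = 0.00641667 kg/s
Mean residence time: t_res = M/Q_s = 2.54 kg / 0.00641667 kg/s = 395.844 s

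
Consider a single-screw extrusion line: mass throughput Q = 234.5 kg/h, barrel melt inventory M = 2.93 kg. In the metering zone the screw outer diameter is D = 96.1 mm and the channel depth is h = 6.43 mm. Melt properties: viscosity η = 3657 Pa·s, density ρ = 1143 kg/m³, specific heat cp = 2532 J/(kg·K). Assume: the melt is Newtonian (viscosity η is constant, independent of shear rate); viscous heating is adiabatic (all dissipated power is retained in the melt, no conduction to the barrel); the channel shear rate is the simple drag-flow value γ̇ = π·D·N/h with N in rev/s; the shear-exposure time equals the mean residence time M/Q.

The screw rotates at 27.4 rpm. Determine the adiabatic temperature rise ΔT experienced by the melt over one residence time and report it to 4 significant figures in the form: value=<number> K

Convert throughput: Q = 234.5 kg/h = 234.5/3600 = 0.0651389 kg/s
t_res = M / Q_s = 2.93 ÷ 0.0651389 = 44.9808 s
Convert to SI: D = 0.0961 m, h = 0.00643 m, N = 27.4/60 = 0.456667 rev/s
Shear rate: γ̇ = πDN/h = π·0.0961·0.456667/0.00643 = 21.4418 s⁻¹
ΔT = η·γ̇²·t_res / (ρ·cp) = 3657 · (21.4418)² · 44.9808 / (1143 · 2532) = 26.1316 K

value=26.13 K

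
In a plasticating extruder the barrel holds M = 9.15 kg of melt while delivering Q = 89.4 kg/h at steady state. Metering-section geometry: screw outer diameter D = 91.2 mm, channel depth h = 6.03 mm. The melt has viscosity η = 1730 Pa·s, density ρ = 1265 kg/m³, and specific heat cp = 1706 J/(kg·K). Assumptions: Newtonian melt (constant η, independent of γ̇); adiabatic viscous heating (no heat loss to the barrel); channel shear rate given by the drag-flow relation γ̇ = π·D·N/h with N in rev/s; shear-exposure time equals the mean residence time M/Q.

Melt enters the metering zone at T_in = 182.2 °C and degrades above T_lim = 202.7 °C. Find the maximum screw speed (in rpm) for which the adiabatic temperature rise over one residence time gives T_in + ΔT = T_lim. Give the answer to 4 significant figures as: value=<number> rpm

Throughput in SI: Q_s = 89.4 kg/h ÷ 3600 s/h = 0.0248333 kg/s
t_res = M / Q_s = 9.15 / 0.0248333 = 368.456 s
D = 91.2 mm = 0.0912 m;  h = 6.03 mm = 0.00603 m
ΔT_a = T_lim − T_in = 202.7 °C − 182.2 °C = 20.5 K
γ̇_max² = ΔT_a·ρ·cp / (η·t_res) = [20.5 × 1265 × 1706] / [1730 × 368.456] = 69.4051 s⁻²
γ̇_max = sqrt(69.4051) = 8.33097 s⁻¹
N_max = γ̇_max·h / (π·D) = 8.33097 · 0.00603 / (π · 0.0912) = 0.175335 rev/s = 10.5201 rpm

value=10.52 rpm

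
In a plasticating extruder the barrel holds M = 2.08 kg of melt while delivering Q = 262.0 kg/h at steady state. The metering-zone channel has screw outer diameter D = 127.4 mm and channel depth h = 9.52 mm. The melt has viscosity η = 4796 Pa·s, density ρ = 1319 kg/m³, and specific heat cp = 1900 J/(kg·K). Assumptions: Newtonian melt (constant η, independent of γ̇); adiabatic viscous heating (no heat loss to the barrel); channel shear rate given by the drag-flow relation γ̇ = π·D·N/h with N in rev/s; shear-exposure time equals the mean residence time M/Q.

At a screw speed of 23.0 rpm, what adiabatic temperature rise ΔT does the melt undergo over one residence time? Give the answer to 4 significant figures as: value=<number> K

Q_s = Q / 3600 = 262.0 / 3600 = 0.0727778 kg/s
t_res = M / Q_s = 2.08 ÷ 0.0727778 = 28.5802 s
D = 127.4 mm = 0.1274 m;  h = 9.52 mm = 0.00952 m;  N = 23.0 rpm / 60 = 0.383333 rev/s
γ̇ = π D N / h = (π)(0.1274)(0.383333) / 0.00952 = 16.1161 s⁻¹
ΔT = η·γ̇²·t_res / (ρ·cp) = 4796 · (16.1161)² · 28.5802 / (1319 · 1900) = 14.2057 K

value=14.21 K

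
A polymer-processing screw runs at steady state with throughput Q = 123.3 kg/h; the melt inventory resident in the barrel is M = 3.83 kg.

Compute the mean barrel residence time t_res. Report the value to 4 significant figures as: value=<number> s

value=111.8 s

Convert throughput: Q = 123.3 kg/h = 123.3/3600 = 0.03425 kg/s
Mean residence time: t_res = M/Q_s = 3.83 kg / 0.03425 kg/s = 111.825 s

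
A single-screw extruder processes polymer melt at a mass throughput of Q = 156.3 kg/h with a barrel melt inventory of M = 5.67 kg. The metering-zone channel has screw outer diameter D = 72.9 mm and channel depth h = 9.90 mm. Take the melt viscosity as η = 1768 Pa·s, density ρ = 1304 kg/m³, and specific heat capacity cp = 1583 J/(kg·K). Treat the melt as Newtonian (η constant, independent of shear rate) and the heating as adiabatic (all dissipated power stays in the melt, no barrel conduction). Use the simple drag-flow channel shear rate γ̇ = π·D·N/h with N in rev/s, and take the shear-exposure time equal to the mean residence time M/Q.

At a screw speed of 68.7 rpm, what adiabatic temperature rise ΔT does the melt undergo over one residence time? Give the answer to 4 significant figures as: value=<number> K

value=78.48 K

Convert throughput: Q = 156.3 kg/h = 156.3/3600 = 0.0434167 kg/s
t_res = M / Q_s = 5.67 ÷ 0.0434167 = 130.595 s
Convert to SI: D = 0.0729 m, h = 0.0099 m, N = 68.7/60 = 1.145 rev/s
γ̇ = π D N / h = (π)(0.0729)(1.145) / 0.0099 = 26.4879 s⁻¹
ΔT = η·γ̇²·t_res/(ρ·cp) = [1768 × 26.4879² × 130.595] / [1304 × 1583] = 78.4776 K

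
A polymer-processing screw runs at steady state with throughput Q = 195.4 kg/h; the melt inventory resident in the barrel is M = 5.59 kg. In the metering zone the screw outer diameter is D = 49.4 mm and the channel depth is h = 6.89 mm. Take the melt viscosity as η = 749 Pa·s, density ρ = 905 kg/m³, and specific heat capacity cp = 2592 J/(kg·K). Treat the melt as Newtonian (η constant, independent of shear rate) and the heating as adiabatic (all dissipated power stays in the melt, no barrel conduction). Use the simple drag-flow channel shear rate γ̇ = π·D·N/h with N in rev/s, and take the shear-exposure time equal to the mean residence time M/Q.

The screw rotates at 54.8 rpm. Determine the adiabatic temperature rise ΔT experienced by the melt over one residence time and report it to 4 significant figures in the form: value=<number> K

Convert throughput: Q = 195.4 kg/h = 195.4/3600 = 0.0542778 kg/s
t_res = M / Q_s = 5.59 / 0.0542778 = 102.989 s
Convert to SI: D = 0.0494 m, h = 0.00689 m, N = 54.8/60 = 0.913333 rev/s
Shear rate: γ̇ = πDN/h = π·0.0494·0.913333/0.00689 = 20.5725 s⁻¹
ΔT = η·γ̇²·t_res/(ρ·cp) = [749 × 20.5725² × 102.989] / [905 × 2592] = 13.9175 K

value=13.92 K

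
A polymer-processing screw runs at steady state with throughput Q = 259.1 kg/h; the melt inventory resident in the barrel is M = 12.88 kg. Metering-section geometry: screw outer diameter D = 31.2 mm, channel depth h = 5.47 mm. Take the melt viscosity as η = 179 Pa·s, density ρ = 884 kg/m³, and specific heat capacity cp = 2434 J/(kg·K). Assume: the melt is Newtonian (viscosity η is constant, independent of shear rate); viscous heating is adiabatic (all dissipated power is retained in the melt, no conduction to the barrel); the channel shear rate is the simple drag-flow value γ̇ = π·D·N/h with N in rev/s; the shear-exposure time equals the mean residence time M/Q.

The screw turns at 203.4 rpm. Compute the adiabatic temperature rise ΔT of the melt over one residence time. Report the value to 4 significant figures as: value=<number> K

value=54.94 K

Throughput in SI: Q_s = 259.1 kg/h ÷ 3600 s/h = 0.0719722 kg/s
Mean residence time: t_res = M/Q_s = 12.88 kg / 0.0719722 kg/s = 178.958 s
Geometry in metres: D = 31.2 mm → 0.0312 m, h = 5.47 mm → 0.00547 m; screw speed N = 203.4 rpm = 3.39 rev/s
Shear rate: γ̇ = πDN/h = π·0.0312·3.39/0.00547 = 60.7459 s⁻¹
ΔT = η·γ̇²·t_res / (ρ·cp) = 179 · (60.7459)² · 178.958 / (884 · 2434) = 54.937 K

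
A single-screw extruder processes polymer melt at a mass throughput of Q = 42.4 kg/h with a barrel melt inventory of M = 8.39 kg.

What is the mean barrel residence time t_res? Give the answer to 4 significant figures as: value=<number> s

value=712.4 s

Q_s = Q / 3600 = 42.4 / 3600 = 0.0117778 kg/s
t_res = M / Q_s = 8.39 / 0.0117778 = 712.358 s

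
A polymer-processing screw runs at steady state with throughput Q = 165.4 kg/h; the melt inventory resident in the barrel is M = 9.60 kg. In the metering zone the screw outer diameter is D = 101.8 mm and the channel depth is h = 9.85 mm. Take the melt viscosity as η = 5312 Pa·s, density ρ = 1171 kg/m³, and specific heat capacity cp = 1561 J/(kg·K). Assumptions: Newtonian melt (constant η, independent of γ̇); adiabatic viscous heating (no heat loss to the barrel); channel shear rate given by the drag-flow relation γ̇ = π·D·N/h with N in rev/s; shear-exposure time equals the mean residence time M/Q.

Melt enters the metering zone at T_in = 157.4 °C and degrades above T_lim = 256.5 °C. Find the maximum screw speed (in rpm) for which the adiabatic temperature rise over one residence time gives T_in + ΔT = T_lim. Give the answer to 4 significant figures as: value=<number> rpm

value=23.61 rpm

Convert throughput: Q = 165.4 kg/h = 165.4/3600 = 0.0459444 kg/s
Mean residence time: t_res = M/Q_s = 9.60 kg / 0.0459444 kg/s = 208.948 s
Convert to metres: D = 0.1018 m, h = 0.00985 m
ΔT_a = T_lim − T_in = 256.5 °C − 157.4 °C = 99.1 K
γ̇_max² = ΔT_a·ρ·cp/(η·t_res) = 99.1·1171·1561/(5312·208.948) = 163.206 s⁻²
γ̇_max = sqrt(163.206) = 12.7752 s⁻¹
N_max = γ̇_max·h / (π·D) = 12.7752 · 0.00985 / (π · 0.1018) = 0.393466 rev/s = 23.608 rpm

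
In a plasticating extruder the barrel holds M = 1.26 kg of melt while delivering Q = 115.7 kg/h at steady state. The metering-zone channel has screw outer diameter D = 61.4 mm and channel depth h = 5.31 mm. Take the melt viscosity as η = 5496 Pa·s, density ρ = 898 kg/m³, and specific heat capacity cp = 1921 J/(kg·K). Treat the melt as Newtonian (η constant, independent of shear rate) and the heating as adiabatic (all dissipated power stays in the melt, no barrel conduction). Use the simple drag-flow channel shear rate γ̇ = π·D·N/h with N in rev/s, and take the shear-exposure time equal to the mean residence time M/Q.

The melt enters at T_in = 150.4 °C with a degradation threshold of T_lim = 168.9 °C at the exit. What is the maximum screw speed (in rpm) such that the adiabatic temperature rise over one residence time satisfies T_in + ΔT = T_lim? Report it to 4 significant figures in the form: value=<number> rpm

value=20.10 rpm

Convert throughput: Q = 115.7 kg/h = 115.7/3600 = 0.0321389 kg/s
Mean residence time: t_res = M/Q_s = 1.26 kg / 0.0321389 kg/s = 39.2048 s
Geometry in SI: D = 61.4 mm → 0.0614 m, h = 5.31 mm → 0.00531 m
Allowable rise: ΔT_a = T_lim − T_in = 168.9 − 150.4 = 18.5 K
γ̇_max² = ΔT_a·ρ·cp / (η·t_res) = [18.5 × 898 × 1921] / [5496 × 39.2048] = 148.112 s⁻²
γ̇_max = √148.112 = 12.1701 s⁻¹
Solve γ̇ = πDN/h for N: N_max = γ̇_max·h/(π·D) = 12.1701 × 0.00531 / (π × 0.0614) = 0.33502 rev/s = 20.1012 rpm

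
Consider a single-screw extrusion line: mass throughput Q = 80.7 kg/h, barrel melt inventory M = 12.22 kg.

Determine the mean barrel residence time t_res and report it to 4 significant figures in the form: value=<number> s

Convert throughput: Q = 80.7 kg/h = 80.7/3600 = 0.0224167 kg/s
t_res = M / Q_s = 12.22 / 0.0224167 = 545.13 s

value=545.1 s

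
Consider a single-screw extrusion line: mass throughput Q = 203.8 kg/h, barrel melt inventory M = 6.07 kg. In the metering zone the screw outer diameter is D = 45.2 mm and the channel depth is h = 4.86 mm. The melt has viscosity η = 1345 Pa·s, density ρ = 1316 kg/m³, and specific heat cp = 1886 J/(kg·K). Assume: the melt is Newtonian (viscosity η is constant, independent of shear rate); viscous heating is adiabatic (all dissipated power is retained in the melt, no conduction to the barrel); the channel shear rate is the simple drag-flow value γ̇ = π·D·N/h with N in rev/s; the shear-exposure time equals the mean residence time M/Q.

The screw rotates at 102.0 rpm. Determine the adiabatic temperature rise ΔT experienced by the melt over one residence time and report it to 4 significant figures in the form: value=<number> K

value=143.4 K

Convert throughput: Q = 203.8 kg/h = 203.8/3600 = 0.0566111 kg/s
t_res = M / Q_s = 6.07 / 0.0566111 = 107.223 s
Geometry in metres: D = 45.2 mm → 0.0452 m, h = 4.86 mm → 0.00486 m; screw speed N = 102.0 rpm = 1.7 rev/s
γ̇ = π·D·N / h = π · 0.0452 · 1.7 / 0.00486 = 49.6708 s⁻¹
ΔT = η·γ̇²·t_res/(ρ·cp) = [1345 × 49.6708² × 107.223] / [1316 × 1886] = 143.355 K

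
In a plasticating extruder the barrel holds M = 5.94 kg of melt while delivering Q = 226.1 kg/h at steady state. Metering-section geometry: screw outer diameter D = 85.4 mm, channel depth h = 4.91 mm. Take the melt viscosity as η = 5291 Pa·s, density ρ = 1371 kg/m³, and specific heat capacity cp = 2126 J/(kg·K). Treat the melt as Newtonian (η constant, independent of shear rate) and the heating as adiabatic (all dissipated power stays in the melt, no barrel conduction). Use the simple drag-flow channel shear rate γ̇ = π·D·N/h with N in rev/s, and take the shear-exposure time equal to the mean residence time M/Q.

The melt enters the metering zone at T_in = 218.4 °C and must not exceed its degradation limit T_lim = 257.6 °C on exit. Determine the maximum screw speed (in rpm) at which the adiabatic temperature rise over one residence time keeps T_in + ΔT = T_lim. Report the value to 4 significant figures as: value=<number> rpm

Convert throughput: Q = 226.1 kg/h = 226.1/3600 = 0.0628056 kg/s
Mean residence time: t_res = M/Q_s = 5.94 kg / 0.0628056 kg/s = 94.5776 s
D = 85.4 mm = 0.0854 m;  h = 4.91 mm = 0.00491 m
ΔT_a = T_lim − T_in = 257.6 − 218.4 = 39.2 K
Invert ΔT = ηγ̇²t_res/(ρcp) for γ̇: γ̇_max² = ΔT_a ρ cp / (η t_res) = 39.2·1371·2126 / (5291·94.5776) = 228.329 s⁻²
γ̇_max = √228.329 = 15.1106 s⁻¹
Solve γ̇ = πDN/h for N: N_max = γ̇_max·h/(π·D) = 15.1106 × 0.00491 / (π × 0.0854) = 0.276538 rev/s = 16.5923 rpm

value=16.59 rpm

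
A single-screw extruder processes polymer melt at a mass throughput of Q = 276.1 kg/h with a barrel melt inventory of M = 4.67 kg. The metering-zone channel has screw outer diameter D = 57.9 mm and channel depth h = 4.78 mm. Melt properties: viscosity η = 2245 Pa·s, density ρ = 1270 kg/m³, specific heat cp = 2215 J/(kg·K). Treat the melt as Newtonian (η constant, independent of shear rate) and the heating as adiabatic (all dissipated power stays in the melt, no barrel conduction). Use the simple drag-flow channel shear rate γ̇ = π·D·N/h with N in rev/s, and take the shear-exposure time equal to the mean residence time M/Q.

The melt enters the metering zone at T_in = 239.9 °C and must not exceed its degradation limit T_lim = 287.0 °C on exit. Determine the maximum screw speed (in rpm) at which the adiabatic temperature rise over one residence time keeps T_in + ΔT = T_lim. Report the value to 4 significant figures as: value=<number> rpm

Throughput in SI: Q_s = 276.1 kg/h ÷ 3600 s/h = 0.0766944 kg/s
t_res = M / Q_s = 4.67 / 0.0766944 = 60.891 s
Convert to metres: D = 0.0579 m, h = 0.00478 m
Allowable rise: ΔT_a = T_lim − T_in = 287.0 − 239.9 = 47.1 K
Invert ΔT = ηγ̇²t_res/(ρcp) for γ̇: γ̇_max² = ΔT_a ρ cp / (η t_res) = 47.1·1270·2215 / (2245·60.891) = 969.235 s⁻²
γ̇_max = √969.235 = 31.1325 s⁻¹
Solve γ̇ = πDN/h for N: N_max = γ̇_max·h/(π·D) = 31.1325 × 0.00478 / (π × 0.0579) = 0.818114 rev/s = 49.0869 rpm

value=49.09 rpm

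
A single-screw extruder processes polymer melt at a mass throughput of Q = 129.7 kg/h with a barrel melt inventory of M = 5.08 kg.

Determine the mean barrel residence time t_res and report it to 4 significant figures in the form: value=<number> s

value=141.0 s

Convert throughput: Q = 129.7 kg/h = 129.7/3600 = 0.0360278 kg/s
t_res = M / Q_s = 5.08 / 0.0360278 = 141.002 s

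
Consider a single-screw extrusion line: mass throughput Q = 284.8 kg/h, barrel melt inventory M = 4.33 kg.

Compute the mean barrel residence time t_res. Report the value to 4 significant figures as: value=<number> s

Q_s = Q / 3600 = 284.8 / 3600 = 0.0791111 kg/s
Mean residence time: t_res = M/Q_s = 4.33 kg / 0.0791111 kg/s = 54.7331 s

value=54.73 s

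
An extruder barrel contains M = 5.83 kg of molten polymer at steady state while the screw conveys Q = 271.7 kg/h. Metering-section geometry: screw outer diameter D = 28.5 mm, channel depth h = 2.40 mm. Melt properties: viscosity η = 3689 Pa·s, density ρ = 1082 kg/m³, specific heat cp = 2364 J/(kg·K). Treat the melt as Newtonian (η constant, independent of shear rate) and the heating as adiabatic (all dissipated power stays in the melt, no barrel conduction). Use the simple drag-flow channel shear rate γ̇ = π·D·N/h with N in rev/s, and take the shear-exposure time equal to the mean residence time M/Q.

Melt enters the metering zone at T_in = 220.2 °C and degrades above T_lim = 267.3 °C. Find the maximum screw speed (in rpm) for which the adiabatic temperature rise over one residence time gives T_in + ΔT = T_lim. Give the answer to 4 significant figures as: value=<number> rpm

value=33.07 rpm

Q_s = Q / 3600 = 271.7 / 3600 = 0.0754722 kg/s
t_res = M / Q_s = 5.83 ÷ 0.0754722 = 77.247 s
D = 28.5 mm = 0.0285 m;  h = 2.40 mm = 0.0024 m
ΔT_a = T_lim − T_in = 267.3 °C − 220.2 °C = 47.1 K
Invert ΔT = ηγ̇²t_res/(ρcp) for γ̇: γ̇_max² = ΔT_a ρ cp / (η t_res) = 47.1·1082·2364 / (3689·77.247) = 422.771 s⁻²
γ̇_max = √422.771 = 20.5614 s⁻¹
N_max = γ̇_max·h / (π·D) = 20.5614 · 0.0024 / (π · 0.0285) = 0.551149 rev/s = 33.069 rpm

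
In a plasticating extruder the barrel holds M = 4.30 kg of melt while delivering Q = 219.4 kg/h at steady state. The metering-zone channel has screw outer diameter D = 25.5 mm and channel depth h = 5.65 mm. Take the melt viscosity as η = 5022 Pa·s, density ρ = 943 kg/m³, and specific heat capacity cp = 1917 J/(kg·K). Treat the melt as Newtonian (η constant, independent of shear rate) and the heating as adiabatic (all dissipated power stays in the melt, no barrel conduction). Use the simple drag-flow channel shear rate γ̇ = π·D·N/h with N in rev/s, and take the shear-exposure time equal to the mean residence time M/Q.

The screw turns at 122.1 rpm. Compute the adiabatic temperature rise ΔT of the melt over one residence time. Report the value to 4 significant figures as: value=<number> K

value=163.2 K

Throughput in SI: Q_s = 219.4 kg/h ÷ 3600 s/h = 0.0609444 kg/s
t_res = M / Q_s = 4.30 / 0.0609444 = 70.5561 s
Convert to SI: D = 0.0255 m, h = 0.00565 m, N = 122.1/60 = 2.035 rev/s
Shear rate: γ̇ = πDN/h = π·0.0255·2.035/0.00565 = 28.854 s⁻¹
ΔT = η·γ̇²·t_res / (ρ·cp) = 5022 · (28.854)² · 70.5561 / (943 · 1917) = 163.188 K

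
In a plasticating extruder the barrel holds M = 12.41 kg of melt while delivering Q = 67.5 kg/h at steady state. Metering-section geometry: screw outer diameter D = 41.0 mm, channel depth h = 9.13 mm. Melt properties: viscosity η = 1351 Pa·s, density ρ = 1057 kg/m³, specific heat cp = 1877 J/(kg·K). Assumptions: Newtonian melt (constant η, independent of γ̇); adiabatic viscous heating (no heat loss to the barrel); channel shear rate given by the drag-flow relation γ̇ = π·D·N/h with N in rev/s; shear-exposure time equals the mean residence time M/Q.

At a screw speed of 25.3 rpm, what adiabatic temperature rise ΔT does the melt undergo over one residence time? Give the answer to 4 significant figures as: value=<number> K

value=15.95 K

Convert throughput: Q = 67.5 kg/h = 67.5/3600 = 0.01875 kg/s
Mean residence time: t_res = M/Q_s = 12.41 kg / 0.01875 kg/s = 661.867 s
D = 41.0 mm = 0.041 m;  h = 9.13 mm = 0.00913 m;  N = 25.3 rpm / 60 = 0.421667 rev/s
γ̇ = π·D·N / h = π · 0.041 · 0.421667 / 0.00913 = 5.94884 s⁻¹
ΔT = η·γ̇²·t_res / (ρ·cp) = 1351 · (5.94884)² · 661.867 / (1057 · 1877) = 15.9496 K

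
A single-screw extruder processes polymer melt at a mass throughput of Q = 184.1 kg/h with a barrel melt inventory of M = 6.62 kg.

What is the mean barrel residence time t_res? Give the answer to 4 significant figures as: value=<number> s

value=129.5 s

Throughput in SI: Q_s = 184.1 kg/h ÷ 3600 s/h = 0.0511389 kg/s
Mean residence time: t_res = M/Q_s = 6.62 kg / 0.0511389 kg/s = 129.451 s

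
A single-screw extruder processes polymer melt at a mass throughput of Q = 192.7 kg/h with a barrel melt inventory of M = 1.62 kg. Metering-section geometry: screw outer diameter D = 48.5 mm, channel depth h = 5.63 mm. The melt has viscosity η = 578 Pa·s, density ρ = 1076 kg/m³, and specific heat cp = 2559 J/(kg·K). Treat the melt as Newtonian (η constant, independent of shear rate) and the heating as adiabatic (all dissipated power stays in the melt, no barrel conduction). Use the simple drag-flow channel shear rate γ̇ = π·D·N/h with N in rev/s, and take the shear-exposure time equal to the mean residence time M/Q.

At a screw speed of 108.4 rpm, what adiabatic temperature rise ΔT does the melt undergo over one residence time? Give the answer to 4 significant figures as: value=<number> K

Convert throughput: Q = 192.7 kg/h = 192.7/3600 = 0.0535278 kg/s
Mean residence time: t_res = M/Q_s = 1.62 kg / 0.0535278 kg/s = 30.2647 s
Convert to SI: D = 0.0485 m, h = 0.00563 m, N = 108.4/60 = 1.80667 rev/s
γ̇ = π D N / h = (π)(0.0485)(1.80667) / 0.00563 = 48.8946 s⁻¹
ΔT = η·γ̇²·t_res / (ρ·cp) = 578 · (48.8946)² · 30.2647 / (1076 · 2559) = 15.1881 K

value=15.19 K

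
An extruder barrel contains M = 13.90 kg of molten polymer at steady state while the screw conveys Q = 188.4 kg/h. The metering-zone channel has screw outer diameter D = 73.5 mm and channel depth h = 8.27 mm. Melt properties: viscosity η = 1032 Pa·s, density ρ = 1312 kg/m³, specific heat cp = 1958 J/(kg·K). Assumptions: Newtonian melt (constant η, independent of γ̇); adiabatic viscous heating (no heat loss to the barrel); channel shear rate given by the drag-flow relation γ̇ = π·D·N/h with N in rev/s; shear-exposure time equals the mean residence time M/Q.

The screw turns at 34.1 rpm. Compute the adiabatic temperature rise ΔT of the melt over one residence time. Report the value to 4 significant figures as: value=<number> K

Q_s = Q / 3600 = 188.4 / 3600 = 0.0523333 kg/s
t_res = M / Q_s = 13.90 / 0.0523333 = 265.605 s
Convert to SI: D = 0.0735 m, h = 0.00827 m, N = 34.1/60 = 0.568333 rev/s
γ̇ = π·D·N / h = π · 0.0735 · 0.568333 / 0.00827 = 15.8685 s⁻¹
Adiabatic rise: ΔT = η γ̇² t_res / (ρ cp) = 1032·(15.8685)²·265.605 / (1312·1958) = 26.8682 K

value=26.87 K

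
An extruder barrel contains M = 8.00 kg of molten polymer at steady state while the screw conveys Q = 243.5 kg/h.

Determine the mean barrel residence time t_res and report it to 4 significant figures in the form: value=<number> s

value=118.3 s

Throughput in SI: Q_s = 243.5 kg/h ÷ 3600 s/h = 0.0676389 kg/s
t_res = M / Q_s = 8.00 ÷ 0.0676389 = 118.275 s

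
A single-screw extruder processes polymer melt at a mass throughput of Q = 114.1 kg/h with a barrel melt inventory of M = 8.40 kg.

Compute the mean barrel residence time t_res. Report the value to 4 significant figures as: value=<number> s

value=265.0 s

Convert throughput: Q = 114.1 kg/h = 114.1/3600 = 0.0316944 kg/s
t_res = M / Q_s = 8.40 / 0.0316944 = 265.031 s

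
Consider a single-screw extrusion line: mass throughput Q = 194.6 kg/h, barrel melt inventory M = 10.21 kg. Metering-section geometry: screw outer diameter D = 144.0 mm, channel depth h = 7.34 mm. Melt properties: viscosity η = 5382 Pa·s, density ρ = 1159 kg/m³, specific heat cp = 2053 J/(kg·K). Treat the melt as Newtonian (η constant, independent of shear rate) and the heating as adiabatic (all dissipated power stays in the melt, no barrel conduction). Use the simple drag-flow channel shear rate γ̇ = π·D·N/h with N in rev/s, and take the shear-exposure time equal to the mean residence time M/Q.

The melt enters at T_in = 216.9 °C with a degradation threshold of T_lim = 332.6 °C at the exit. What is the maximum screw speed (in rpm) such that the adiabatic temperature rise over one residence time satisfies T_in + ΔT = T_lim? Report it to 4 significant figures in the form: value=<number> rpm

Q_s = Q / 3600 = 194.6 / 3600 = 0.0540556 kg/s
Mean residence time: t_res = M/Q_s = 10.21 kg / 0.0540556 kg/s = 188.88 s
Geometry in SI: D = 144.0 mm → 0.144 m, h = 7.34 mm → 0.00734 m
ΔT_a = T_lim − T_in = 332.6 − 216.9 = 115.7 K
γ̇_max² = ΔT_a·ρ·cp / (η·t_res) = [115.7 × 1159 × 2053] / [5382 × 188.88] = 270.817 s⁻²
γ̇_max = √270.817 = 16.4565 s⁻¹
N_max = γ̇_max·h / (π·D) = 16.4565 · 0.00734 / (π · 0.144) = 0.267007 rev/s = 16.0204 rpm

value=16.02 rpm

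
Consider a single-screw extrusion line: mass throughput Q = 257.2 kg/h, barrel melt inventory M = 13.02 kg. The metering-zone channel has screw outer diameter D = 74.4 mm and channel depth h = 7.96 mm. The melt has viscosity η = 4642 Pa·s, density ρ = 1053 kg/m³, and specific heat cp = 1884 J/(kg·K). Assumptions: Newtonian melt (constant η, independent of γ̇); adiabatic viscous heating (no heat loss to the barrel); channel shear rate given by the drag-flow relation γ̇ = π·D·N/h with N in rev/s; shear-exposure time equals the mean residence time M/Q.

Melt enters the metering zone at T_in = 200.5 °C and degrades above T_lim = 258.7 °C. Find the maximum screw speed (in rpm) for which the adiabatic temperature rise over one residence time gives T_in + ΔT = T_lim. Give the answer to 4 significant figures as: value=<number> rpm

Convert throughput: Q = 257.2 kg/h = 257.2/3600 = 0.0714444 kg/s
t_res = M / Q_s = 13.02 / 0.0714444 = 182.24 s
D = 74.4 mm = 0.0744 m;  h = 7.96 mm = 0.00796 m
ΔT_a = T_lim − T_in = 258.7 °C − 200.5 °C = 58.2 K
Invert ΔT = ηγ̇²t_res/(ρcp) for γ̇: γ̇_max² = ΔT_a ρ cp / (η t_res) = 58.2·1053·1884 / (4642·182.24) = 136.485 s⁻²
γ̇_max = √136.485 = 11.6827 s⁻¹
N_max = γ̇_max·h / (π·D) = 11.6827 · 0.00796 / (π · 0.0744) = 0.397862 rev/s = 23.8717 rpm

value=23.87 rpm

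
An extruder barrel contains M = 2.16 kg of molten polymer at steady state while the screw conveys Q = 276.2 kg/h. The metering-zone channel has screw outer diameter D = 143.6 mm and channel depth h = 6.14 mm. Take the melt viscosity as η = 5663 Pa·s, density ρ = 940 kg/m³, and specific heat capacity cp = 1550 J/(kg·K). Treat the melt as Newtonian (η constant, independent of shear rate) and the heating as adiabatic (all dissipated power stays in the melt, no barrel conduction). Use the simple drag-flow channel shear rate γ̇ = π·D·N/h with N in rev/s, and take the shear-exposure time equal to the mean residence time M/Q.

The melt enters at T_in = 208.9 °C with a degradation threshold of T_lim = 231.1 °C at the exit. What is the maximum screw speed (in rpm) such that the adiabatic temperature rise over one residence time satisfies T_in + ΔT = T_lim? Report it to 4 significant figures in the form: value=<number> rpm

value=11.63 rpm

Convert throughput: Q = 276.2 kg/h = 276.2/3600 = 0.0767222 kg/s
t_res = M / Q_s = 2.16 ÷ 0.0767222 = 28.1535 s
D = 143.6 mm = 0.1436 m;  h = 6.14 mm = 0.00614 m
ΔT_a = T_lim − T_in = 231.1 °C − 208.9 °C = 22.2 K
γ̇_max² = ΔT_a·ρ·cp / (η·t_res) = [22.2 × 940 × 1550] / [5663 × 28.1535] = 202.877 s⁻²
γ̇_max = sqrt(202.877) = 14.2435 s⁻¹
N_max = γ̇_max h / (πD) = 14.2435·0.00614/(π·0.1436) = 0.193857 rev/s → ×60 = 11.6314 rpm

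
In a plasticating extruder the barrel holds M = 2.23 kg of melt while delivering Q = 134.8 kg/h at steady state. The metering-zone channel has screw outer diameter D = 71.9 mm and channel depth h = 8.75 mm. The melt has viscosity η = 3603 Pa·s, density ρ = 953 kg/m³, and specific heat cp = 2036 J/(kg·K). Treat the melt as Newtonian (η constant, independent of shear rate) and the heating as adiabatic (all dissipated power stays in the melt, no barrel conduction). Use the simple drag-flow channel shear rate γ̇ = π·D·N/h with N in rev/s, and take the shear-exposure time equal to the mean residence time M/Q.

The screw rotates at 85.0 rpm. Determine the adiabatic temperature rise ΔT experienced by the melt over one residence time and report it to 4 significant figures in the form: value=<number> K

value=147.9 K

Convert throughput: Q = 134.8 kg/h = 134.8/3600 = 0.0374444 kg/s
t_res = M / Q_s = 2.23 / 0.0374444 = 59.5549 s
Geometry in metres: D = 71.9 mm → 0.0719 m, h = 8.75 mm → 0.00875 m; screw speed N = 85.0 rpm = 1.41667 rev/s
γ̇ = π·D·N / h = π · 0.0719 · 1.41667 / 0.00875 = 36.5711 s⁻¹
ΔT = η·γ̇²·t_res / (ρ·cp) = 3603 · (36.5711)² · 59.5549 / (953 · 2036) = 147.907 K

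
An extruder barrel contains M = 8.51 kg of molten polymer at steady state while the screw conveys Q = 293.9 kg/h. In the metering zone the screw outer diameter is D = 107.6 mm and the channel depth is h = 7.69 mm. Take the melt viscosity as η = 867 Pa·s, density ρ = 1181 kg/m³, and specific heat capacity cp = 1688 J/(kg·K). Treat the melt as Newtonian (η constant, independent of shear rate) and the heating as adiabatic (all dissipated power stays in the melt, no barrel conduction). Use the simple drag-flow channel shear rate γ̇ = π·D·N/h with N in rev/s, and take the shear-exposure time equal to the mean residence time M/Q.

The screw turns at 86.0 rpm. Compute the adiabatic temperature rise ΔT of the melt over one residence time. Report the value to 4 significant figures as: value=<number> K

value=180.0 K

Throughput in SI: Q_s = 293.9 kg/h ÷ 3600 s/h = 0.0816389 kg/s
t_res = M / Q_s = 8.51 ÷ 0.0816389 = 104.24 s
D = 107.6 mm = 0.1076 m;  h = 7.69 mm = 0.00769 m;  N = 86.0 rpm / 60 = 1.43333 rev/s
Shear rate: γ̇ = πDN/h = π·0.1076·1.43333/0.00769 = 63.0062 s⁻¹
ΔT = η·γ̇²·t_res / (ρ·cp) = 867 · (63.0062)² · 104.24 / (1181 · 1688) = 179.968 K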